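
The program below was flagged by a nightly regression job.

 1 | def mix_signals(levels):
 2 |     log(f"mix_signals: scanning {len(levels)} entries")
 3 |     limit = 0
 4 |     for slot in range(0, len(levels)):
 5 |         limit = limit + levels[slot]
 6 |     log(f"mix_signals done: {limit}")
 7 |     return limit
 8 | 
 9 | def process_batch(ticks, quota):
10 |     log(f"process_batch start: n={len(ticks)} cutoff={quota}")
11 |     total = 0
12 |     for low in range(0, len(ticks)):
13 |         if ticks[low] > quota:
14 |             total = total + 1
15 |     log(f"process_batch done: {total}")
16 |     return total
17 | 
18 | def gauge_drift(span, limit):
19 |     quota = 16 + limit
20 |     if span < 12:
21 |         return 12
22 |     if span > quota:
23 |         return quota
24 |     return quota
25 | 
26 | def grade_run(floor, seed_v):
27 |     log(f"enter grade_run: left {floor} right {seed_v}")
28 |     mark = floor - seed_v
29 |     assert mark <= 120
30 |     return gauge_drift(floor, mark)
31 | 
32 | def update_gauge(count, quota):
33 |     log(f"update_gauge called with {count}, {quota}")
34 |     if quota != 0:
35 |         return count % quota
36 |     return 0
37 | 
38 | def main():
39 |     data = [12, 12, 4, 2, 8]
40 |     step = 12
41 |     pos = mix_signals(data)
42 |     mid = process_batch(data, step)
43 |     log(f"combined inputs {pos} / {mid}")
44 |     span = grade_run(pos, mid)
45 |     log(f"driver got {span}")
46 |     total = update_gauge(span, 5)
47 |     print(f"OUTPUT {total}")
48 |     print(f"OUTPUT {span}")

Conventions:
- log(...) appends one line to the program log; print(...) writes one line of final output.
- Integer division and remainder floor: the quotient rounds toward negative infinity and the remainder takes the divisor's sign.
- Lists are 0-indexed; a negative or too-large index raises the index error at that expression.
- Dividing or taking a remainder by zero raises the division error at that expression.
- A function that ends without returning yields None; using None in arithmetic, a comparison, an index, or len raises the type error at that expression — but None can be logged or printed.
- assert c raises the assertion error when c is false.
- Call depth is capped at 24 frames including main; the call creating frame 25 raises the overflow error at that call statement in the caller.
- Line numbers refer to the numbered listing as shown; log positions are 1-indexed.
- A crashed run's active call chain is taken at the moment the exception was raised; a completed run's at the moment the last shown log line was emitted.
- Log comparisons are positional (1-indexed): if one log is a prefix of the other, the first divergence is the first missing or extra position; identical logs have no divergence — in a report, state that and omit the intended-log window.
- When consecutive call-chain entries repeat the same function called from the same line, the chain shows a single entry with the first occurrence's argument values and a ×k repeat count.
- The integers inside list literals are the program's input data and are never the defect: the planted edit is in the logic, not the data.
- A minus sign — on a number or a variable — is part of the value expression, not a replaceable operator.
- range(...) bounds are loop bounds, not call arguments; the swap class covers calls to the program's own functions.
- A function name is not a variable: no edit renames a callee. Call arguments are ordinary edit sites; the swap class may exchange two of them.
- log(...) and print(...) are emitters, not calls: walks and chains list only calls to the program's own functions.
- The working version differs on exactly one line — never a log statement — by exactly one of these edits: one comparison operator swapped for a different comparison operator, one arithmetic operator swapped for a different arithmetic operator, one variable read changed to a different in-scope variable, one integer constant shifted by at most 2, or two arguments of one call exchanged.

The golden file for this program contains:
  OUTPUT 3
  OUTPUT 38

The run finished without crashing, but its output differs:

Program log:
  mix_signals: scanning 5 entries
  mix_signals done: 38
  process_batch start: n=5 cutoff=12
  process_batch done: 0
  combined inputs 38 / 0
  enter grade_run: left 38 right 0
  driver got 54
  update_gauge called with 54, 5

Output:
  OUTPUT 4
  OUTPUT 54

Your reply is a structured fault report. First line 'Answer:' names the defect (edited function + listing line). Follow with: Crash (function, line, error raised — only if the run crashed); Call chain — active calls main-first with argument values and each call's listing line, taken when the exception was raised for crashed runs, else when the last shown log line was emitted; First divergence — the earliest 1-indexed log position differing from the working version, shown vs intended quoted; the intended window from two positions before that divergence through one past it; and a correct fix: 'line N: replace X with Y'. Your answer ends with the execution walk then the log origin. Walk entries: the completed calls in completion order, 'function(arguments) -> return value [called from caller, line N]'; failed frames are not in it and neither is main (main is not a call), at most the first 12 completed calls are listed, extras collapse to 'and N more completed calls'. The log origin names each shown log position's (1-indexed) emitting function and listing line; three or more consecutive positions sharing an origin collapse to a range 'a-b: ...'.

Answer: the defect is in gauge_drift at line 24.
Core observation: At log position 7 the runs split — shown 'driver got 54', but the working version logs 'driver got 38'.
Call chain: main -> update_gauge(54, 5) (called at line 46).
First divergence: position 7 — shown 'driver got 54', intended 'driver got 38'.
Intended log window:
  5: combined inputs 38 / 0
  6: enter grade_run: left 38 right 0
  7: driver got 38
  8: update_gauge called with 38, 5
Execution walk:
  mix_signals([12, 12, 4, 2, 8]) -> 38  [called from main, line 41]
  process_batch([12, 12, 4, 2, 8], 12) -> 0  [called from main, line 42]
  gauge_drift(38, 38) -> 54  [called from grade_run, line 30]
  grade_run(38, 0) -> 54  [called from main, line 44]
  update_gauge(54, 5) -> 4  [called from main, line 46]
Origin of each log line:
  1: emitted by mix_signals (line 2)
  2: emitted by mix_signals (line 6)
  3: emitted by process_batch (line 10)
  4: emitted by process_batch (line 15)
  5: emitted by main (line 43)
  6: emitted by grade_run (line 27)
  7: emitted by main (line 45)
  8: emitted by update_gauge (line 33)
A correct fix: line 24: replace `quota` with `span`.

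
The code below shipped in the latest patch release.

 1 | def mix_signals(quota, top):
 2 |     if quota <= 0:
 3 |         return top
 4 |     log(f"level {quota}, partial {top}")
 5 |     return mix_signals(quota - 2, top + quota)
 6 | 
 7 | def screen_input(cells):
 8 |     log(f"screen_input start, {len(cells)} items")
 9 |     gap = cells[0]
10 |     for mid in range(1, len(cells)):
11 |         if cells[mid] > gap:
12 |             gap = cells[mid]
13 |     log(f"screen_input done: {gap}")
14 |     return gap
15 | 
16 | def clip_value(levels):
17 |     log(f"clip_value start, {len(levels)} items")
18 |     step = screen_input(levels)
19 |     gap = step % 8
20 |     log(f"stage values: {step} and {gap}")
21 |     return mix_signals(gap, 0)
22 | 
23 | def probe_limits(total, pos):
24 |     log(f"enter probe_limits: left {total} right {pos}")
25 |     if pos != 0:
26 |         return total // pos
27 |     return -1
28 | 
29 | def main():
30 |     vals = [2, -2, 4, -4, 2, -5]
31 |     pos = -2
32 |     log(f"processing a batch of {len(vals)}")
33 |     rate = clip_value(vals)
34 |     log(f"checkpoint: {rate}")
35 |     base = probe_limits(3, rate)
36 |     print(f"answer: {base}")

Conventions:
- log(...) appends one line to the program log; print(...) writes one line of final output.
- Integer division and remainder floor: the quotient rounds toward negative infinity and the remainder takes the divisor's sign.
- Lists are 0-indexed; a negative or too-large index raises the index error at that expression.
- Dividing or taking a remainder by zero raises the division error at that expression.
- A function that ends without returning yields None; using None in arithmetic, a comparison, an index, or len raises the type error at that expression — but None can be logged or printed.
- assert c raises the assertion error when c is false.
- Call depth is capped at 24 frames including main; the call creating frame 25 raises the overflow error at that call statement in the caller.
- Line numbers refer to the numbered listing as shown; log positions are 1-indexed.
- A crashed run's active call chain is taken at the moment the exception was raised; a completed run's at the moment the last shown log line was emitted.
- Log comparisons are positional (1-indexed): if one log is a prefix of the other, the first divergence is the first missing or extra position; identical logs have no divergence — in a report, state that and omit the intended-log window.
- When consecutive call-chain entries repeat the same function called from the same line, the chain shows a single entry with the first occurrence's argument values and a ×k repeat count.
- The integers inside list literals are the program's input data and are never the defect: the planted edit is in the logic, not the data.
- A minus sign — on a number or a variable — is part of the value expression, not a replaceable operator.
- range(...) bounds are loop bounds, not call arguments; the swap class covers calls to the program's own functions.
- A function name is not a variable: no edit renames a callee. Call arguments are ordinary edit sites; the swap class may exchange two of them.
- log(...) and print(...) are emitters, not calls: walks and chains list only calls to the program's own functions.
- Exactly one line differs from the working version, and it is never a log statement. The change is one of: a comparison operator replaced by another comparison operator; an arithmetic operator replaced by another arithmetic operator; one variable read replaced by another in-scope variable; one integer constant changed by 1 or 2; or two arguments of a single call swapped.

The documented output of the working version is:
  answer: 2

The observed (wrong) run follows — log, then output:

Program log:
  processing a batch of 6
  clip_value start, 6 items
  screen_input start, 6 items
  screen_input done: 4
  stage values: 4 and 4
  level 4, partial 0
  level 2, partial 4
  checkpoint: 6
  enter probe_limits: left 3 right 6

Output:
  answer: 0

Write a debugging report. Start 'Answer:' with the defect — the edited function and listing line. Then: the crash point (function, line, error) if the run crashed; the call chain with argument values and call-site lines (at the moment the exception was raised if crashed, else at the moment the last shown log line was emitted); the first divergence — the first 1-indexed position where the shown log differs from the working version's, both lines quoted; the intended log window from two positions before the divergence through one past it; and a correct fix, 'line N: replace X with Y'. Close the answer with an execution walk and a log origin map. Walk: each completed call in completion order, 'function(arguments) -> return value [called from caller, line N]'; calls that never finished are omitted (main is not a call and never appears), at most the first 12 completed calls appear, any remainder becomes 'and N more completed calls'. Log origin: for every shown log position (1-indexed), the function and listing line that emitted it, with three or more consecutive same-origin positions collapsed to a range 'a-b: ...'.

Answer: the defect is in main at line 35.
Key observation: The log first diverges at position 9: the faulty run prints 'enter probe_limits: left 3 right 6' where the working version prints 'enter probe_limits: left 6 right 3'.
Call chain: main -> probe_limits(3, 6) (called at line 35).
First divergence: position 9; shown 'enter probe_limits: left 3 right 6' vs intended 'enter probe_limits: left 6 right 3'.
Intended log window:
  7: level 2, partial 4
  8: checkpoint: 6
  9: enter probe_limits: left 6 right 3
Execution walk:
  screen_input([2, -2, 4, -4, 2, -5]) -> 4  [called from clip_value, line 18]
  mix_signals(0, 6) -> 6  [called from mix_signals, line 5]
  mix_signals(2, 4) -> 6  [called from mix_signals, line 5]
  mix_signals(4, 0) -> 6  [called from clip_value, line 21]
  clip_value([2, -2, 4, -4, 2, -5]) -> 6  [called from main, line 33]
  probe_limits(3, 6) -> 0  [called from main, line 35]
Log origin:
  1: emitted by main (line 32)
  2: emitted by clip_value (line 17)
  3: emitted by screen_input (line 8)
  4: emitted by screen_input (line 13)
  5: emitted by clip_value (line 20)
  6: emitted by mix_signals (line 4)
  7: emitted by mix_signals (line 4)
  8: emitted by main (line 34)
  9: emitted by probe_limits (line 24)
A correct fix: line 35: replace `probe_limits(3, rate)` with `probe_limits(rate, 3)`.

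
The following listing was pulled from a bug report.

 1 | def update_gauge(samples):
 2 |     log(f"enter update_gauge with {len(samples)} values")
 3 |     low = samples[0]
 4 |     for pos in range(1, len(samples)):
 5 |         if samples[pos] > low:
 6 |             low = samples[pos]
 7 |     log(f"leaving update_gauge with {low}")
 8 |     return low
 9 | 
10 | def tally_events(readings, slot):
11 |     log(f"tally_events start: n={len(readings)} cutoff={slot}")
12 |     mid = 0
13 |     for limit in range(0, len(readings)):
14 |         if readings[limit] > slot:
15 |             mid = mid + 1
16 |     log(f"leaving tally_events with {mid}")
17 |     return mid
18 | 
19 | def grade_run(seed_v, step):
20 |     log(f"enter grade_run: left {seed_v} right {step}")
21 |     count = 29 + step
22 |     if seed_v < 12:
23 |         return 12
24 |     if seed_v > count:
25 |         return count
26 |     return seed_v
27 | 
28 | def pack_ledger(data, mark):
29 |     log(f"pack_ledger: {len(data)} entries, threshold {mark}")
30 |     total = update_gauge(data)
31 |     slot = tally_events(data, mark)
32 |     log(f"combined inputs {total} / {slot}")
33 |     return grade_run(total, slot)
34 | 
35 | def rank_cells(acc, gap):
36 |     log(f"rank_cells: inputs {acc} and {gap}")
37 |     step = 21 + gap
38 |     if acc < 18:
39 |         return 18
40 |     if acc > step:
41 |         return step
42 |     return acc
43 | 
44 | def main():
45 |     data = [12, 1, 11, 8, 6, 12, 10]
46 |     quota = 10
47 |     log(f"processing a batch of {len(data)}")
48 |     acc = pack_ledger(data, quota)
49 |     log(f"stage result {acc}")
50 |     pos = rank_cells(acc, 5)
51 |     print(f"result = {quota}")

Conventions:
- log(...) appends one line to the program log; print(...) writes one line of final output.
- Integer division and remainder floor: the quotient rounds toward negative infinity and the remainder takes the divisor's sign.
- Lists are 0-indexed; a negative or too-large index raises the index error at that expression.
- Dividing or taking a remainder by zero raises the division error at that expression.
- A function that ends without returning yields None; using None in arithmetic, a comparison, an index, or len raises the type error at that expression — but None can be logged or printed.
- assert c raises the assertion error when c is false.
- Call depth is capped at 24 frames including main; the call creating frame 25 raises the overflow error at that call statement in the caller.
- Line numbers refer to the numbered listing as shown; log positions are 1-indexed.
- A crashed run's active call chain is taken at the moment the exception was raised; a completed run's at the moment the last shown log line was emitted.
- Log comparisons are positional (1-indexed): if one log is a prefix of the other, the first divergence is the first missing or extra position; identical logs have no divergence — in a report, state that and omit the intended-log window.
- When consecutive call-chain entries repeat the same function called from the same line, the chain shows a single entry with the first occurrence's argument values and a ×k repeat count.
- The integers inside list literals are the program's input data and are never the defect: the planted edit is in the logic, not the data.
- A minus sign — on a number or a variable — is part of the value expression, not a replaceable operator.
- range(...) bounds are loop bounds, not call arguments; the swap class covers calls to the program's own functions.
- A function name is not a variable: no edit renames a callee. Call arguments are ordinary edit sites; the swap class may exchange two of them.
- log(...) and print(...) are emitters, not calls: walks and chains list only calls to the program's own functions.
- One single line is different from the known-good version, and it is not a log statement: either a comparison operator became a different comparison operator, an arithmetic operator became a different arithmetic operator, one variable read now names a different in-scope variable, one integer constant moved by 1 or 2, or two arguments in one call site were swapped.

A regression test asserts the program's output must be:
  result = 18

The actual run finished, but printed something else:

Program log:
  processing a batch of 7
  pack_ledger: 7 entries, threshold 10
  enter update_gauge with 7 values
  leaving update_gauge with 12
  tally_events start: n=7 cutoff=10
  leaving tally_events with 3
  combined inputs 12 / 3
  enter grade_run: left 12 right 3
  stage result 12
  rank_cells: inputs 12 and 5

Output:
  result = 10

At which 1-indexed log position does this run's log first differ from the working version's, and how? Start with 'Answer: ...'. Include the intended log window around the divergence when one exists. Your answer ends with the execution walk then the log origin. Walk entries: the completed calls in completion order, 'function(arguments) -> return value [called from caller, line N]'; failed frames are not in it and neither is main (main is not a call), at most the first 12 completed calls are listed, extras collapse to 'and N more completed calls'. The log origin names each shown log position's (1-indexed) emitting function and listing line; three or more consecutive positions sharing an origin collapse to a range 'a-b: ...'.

Answer: none (the log streams are identical).
Execution walk:
  update_gauge([12, 1, 11, 8, 6, 12, 10]) -> 12  [called from pack_ledger, line 30]
  tally_events([12, 1, 11, 8, 6, 12, 10], 10) -> 3  [called from pack_ledger, line 31]
  grade_run(12, 3) -> 12  [called from pack_ledger, line 33]
  pack_ledger([12, 1, 11, 8, 6, 12, 10], 10) -> 12  [called from main, line 48]
  rank_cells(12, 5) -> 18  [called from main, line 50]
Log line origins:
  1: emitted by main (line 47)
  2: emitted by pack_ledger (line 29)
  3: emitted by update_gauge (line 2)
  4: emitted by update_gauge (line 7)
  5: emitted by tally_events (line 11)
  6: emitted by tally_events (line 16)
  7: emitted by pack_ledger (line 32)
  8: emitted by grade_run (line 20)
  9: emitted by main (line 49)
  10: emitted by rank_cells (line 36)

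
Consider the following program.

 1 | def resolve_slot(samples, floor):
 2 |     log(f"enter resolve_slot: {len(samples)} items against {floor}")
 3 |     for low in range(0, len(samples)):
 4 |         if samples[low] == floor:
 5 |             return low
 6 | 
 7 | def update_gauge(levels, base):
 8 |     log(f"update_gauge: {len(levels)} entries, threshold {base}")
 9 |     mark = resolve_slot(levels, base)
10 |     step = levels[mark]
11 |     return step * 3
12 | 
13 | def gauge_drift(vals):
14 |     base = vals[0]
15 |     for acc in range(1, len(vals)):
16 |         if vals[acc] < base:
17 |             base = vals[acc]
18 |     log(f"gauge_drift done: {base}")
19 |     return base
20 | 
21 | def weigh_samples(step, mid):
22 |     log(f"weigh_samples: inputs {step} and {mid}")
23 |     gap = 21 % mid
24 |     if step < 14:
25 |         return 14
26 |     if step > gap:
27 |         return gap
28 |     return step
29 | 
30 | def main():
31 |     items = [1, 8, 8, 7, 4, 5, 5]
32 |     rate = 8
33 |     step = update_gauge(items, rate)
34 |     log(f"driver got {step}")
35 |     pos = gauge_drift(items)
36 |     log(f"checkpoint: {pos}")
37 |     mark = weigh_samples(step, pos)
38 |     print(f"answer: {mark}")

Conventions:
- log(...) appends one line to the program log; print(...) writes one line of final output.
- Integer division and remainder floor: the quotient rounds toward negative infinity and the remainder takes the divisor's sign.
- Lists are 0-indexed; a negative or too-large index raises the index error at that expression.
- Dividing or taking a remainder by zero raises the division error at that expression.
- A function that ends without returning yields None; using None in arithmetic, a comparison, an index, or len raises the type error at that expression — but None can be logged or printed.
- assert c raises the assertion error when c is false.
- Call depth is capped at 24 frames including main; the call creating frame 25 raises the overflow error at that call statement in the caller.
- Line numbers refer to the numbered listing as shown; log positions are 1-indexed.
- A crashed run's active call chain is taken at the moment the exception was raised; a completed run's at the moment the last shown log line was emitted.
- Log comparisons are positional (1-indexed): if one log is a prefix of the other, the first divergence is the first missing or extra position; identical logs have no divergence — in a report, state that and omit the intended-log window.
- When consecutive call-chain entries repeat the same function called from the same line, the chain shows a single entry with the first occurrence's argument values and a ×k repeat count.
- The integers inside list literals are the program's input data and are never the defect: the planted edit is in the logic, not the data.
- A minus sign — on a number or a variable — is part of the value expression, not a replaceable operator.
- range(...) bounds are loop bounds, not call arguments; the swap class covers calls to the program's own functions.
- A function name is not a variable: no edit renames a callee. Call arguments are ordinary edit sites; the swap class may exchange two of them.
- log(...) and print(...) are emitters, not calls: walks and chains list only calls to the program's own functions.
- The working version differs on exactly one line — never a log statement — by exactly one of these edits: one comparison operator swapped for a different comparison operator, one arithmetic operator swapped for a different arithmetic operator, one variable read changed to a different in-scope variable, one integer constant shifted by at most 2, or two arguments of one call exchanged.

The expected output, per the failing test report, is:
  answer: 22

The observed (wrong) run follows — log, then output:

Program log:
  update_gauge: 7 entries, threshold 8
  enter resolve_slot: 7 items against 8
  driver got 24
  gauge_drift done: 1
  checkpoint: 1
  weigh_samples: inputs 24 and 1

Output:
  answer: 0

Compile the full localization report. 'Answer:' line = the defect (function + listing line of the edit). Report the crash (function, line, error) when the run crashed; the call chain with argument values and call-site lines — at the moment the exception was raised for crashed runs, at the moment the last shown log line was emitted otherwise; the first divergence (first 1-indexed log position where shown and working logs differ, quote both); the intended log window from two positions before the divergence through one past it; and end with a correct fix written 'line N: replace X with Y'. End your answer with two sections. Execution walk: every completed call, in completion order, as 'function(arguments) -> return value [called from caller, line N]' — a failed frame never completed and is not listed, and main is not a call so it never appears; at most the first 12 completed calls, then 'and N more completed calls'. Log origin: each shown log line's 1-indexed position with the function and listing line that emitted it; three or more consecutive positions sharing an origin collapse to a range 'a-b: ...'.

Answer: the defect is in weigh_samples at line 23.
Key observation: The logs agree in full; only the final output differs.
Call chain: main -> weigh_samples(24, 1) (called at line 37).
First divergence: none; the two logs match at every position.
Execution walk:
  resolve_slot([1, 8, 8, 7, 4, 5, 5], 8) -> 1  [called from update_gauge, line 9]
  update_gauge([1, 8, 8, 7, 4, 5, 5], 8) -> 24  [called from main, line 33]
  gauge_drift([1, 8, 8, 7, 4, 5, 5]) -> 1  [called from main, line 35]
  weigh_samples(24, 1) -> 0  [called from main, line 37]
Log origins:
  1: emitted by update_gauge (line 8)
  2: emitted by resolve_slot (line 2)
  3: emitted by main (line 34)
  4: emitted by gauge_drift (line 18)
  5: emitted by main (line 36)
  6: emitted by weigh_samples (line 22)
A correct fix: line 23: replace `%` with `+`.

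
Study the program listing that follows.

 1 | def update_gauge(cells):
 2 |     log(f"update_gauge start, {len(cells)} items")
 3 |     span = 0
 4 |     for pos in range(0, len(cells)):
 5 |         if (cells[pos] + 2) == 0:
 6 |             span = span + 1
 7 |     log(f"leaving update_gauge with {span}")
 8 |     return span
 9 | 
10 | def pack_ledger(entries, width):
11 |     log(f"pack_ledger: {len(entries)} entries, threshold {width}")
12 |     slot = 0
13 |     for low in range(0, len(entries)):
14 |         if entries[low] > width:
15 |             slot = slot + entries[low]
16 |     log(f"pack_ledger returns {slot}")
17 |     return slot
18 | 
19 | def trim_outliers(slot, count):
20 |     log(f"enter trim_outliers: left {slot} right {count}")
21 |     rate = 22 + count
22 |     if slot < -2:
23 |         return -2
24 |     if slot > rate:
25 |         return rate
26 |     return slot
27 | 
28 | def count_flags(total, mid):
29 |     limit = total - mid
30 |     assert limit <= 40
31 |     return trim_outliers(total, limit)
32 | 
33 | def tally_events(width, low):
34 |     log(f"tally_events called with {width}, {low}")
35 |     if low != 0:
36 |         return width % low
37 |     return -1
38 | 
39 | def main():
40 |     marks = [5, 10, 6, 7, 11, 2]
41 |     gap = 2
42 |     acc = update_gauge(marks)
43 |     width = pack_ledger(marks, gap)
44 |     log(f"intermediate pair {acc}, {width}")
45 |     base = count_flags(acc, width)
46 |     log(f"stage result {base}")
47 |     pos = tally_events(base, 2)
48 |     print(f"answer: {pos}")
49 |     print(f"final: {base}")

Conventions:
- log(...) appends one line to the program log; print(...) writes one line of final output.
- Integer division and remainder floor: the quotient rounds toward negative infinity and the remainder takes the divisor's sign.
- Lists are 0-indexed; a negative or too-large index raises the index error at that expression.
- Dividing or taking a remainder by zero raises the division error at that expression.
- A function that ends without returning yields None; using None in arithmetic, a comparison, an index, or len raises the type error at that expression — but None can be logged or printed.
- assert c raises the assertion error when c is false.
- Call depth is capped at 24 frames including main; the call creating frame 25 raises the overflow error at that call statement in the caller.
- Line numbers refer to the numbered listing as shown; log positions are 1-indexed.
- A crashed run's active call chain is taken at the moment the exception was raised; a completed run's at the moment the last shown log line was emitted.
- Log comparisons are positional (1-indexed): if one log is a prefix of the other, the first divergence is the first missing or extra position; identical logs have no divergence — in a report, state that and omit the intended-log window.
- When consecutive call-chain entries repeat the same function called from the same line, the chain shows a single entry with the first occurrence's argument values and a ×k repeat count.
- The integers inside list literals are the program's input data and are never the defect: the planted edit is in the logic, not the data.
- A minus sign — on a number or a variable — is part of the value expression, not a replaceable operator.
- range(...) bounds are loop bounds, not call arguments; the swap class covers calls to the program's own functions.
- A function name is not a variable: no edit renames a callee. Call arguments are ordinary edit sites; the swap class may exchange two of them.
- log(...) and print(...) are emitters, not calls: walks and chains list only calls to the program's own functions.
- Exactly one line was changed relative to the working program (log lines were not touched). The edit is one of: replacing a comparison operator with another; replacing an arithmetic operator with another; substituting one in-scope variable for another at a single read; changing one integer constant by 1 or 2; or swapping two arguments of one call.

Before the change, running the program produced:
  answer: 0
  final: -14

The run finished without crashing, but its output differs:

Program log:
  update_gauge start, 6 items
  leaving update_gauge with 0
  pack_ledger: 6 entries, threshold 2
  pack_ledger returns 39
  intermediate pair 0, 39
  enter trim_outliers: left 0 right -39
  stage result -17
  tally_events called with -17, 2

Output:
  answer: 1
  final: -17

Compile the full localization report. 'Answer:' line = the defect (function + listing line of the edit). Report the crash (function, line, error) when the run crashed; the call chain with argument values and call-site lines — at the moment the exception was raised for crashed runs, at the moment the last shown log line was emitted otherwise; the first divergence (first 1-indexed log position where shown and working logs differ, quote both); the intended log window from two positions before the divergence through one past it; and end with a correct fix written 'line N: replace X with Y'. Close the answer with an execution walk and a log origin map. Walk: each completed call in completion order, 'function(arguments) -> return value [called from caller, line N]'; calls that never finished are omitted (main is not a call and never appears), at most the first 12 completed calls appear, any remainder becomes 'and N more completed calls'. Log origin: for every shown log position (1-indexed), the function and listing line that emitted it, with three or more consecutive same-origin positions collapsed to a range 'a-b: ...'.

Answer: the defect is in update_gauge at line 5.
Key fact: The log first diverges at position 2: the faulty run prints 'leaving update_gauge with 0' where the working version prints 'leaving update_gauge with 3'.
Call chain: main -> tally_events(-17, 2) (called at line 47).
First divergence: position 2 — the shown line 'leaving update_gauge with 0' should read 'leaving update_gauge with 3'.
Intended log window:
  1: update_gauge start, 6 items
  2: leaving update_gauge with 3
  3: pack_ledger: 6 entries, threshold 2
Execution walk:
  update_gauge([5, 10, 6, 7, 11, 2]) -> 0  [called from main, line 42]
  pack_ledger([5, 10, 6, 7, 11, 2], 2) -> 39  [called from main, line 43]
  trim_outliers(0, -39) -> -17  [called from count_flags, line 31]
  count_flags(0, 39) -> -17  [called from main, line 45]
  tally_events(-17, 2) -> 1  [called from main, line 47]
Log origin:
  1: logged in update_gauge at line 2
  2: logged in update_gauge at line 7
  3: logged in pack_ledger at line 11
  4: logged in pack_ledger at line 16
  5: logged in main at line 44
  6: logged in trim_outliers at line 20
  7: logged in main at line 46
  8: logged in tally_events at line 34
A correct fix: line 5: replace `+` with `%`.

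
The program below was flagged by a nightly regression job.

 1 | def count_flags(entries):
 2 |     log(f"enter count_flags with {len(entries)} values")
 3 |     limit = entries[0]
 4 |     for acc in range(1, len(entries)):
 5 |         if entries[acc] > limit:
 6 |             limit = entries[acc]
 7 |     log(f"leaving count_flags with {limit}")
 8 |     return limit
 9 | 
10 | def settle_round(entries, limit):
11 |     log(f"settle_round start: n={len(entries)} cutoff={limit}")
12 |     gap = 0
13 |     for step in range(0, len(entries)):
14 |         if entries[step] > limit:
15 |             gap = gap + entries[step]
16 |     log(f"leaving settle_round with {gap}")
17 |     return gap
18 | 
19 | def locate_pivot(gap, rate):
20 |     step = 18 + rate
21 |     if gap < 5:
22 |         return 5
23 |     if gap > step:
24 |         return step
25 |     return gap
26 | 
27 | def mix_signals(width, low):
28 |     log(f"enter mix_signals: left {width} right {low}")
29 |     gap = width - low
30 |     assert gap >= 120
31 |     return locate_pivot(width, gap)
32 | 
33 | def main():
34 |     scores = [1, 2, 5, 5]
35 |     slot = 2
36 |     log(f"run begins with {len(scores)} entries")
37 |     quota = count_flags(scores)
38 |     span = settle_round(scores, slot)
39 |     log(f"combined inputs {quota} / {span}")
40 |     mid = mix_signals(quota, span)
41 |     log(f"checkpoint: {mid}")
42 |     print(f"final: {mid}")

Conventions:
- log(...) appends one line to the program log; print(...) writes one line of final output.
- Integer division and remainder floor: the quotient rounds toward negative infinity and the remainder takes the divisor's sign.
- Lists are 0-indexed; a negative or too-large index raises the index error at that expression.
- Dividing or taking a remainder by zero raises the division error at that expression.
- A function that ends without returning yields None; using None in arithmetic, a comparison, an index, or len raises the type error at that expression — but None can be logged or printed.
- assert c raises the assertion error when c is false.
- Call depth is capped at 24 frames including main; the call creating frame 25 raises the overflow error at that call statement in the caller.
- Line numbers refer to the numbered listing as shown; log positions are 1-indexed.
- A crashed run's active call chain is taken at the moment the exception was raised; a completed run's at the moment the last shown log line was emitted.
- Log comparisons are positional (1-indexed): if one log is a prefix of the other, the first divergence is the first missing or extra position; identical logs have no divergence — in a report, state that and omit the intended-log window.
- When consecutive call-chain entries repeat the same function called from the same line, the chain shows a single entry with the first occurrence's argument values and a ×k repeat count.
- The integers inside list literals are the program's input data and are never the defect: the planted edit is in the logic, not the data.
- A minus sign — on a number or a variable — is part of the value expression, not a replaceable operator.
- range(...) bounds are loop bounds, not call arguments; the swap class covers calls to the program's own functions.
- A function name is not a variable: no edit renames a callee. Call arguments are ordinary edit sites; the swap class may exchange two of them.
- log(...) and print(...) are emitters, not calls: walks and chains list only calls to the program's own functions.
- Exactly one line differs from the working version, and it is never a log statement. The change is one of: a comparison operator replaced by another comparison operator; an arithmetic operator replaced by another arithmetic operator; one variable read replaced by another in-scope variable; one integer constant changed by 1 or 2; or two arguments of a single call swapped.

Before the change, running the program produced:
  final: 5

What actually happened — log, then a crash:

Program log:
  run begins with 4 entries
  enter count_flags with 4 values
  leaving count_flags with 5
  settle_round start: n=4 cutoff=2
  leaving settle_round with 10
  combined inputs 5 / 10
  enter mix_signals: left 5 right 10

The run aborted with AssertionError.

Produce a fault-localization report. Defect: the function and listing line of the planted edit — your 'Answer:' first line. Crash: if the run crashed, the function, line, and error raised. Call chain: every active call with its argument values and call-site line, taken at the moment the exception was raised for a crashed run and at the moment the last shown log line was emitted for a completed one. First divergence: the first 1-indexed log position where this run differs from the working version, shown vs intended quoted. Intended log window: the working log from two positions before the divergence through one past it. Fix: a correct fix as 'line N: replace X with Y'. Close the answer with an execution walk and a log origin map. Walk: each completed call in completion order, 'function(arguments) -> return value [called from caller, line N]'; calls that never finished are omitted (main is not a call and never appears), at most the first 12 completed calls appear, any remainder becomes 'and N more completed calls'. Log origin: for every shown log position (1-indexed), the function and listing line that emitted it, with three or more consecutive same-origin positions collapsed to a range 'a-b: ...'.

Answer: the defect is in mix_signals at line 30.
Core observation: A complete run would log 'checkpoint: 5' next, but this one stopped at 7 lines.
Crash: mix_signals, line 30, AssertionError.
Call chain: main -> mix_signals(5, 10) (called at line 40).
First divergence: position 8 (shown log ended at 7 lines; the working version continues: 'checkpoint: 5').
Intended log window:
  6: combined inputs 5 / 10
  7: enter mix_signals: left 5 right 10
  8: checkpoint: 5
Execution walk:
  count_flags([1, 2, 5, 5]) -> 5  [called from main, line 37]
  settle_round([1, 2, 5, 5], 2) -> 10  [called from main, line 38]
Origin of each log line:
  1 — main, line 36
  2 — count_flags, line 2
  3 — count_flags, line 7
  4 — settle_round, line 11
  5 — settle_round, line 16
  6 — main, line 39
  7 — mix_signals, line 28
A correct fix: line 30: replace `>=` with `<=`.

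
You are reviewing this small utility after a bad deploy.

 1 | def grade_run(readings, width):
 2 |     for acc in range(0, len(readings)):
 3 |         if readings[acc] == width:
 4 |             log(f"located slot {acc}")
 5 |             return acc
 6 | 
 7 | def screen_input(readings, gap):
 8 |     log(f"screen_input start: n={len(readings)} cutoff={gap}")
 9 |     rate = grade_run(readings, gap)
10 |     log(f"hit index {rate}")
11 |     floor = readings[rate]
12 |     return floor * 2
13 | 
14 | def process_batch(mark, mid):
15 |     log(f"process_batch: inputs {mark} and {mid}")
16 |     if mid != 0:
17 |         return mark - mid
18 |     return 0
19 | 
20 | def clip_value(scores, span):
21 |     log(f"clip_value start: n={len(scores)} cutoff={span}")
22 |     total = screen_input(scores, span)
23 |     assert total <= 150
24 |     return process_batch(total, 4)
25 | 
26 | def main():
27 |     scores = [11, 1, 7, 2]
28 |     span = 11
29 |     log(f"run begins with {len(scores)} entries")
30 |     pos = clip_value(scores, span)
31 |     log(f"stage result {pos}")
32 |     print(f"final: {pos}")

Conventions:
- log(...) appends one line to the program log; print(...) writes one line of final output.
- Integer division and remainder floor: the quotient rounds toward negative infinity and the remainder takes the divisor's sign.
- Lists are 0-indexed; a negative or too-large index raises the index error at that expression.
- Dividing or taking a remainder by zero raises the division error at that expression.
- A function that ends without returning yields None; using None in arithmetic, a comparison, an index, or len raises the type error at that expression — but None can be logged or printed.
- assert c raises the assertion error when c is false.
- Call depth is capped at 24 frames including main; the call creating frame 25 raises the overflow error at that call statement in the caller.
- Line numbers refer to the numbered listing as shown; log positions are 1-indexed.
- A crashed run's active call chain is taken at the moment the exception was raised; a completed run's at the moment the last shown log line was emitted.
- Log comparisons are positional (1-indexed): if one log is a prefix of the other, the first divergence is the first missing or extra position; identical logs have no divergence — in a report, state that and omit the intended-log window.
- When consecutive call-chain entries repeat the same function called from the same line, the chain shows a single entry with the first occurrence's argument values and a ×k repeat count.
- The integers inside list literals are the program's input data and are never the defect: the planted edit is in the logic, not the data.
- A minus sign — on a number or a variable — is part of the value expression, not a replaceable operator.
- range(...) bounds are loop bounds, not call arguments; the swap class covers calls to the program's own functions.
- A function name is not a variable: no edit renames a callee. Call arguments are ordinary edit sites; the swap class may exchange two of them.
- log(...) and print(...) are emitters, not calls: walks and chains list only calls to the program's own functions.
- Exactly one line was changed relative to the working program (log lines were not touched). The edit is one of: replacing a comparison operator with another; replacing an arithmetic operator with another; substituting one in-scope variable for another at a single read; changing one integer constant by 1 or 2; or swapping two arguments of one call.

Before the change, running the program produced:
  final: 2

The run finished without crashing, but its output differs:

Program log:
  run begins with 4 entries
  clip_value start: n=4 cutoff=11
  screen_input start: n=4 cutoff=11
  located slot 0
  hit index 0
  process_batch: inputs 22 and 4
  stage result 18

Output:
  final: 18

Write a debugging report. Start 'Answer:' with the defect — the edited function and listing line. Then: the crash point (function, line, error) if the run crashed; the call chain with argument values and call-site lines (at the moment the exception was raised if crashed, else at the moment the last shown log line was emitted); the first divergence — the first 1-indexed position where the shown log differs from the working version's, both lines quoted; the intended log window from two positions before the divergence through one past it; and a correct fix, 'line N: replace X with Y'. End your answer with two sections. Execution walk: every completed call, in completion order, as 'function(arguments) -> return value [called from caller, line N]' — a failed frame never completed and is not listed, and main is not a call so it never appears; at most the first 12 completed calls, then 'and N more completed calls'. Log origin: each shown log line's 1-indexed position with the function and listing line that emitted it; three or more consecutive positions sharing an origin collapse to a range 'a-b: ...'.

Answer: the defect is in process_batch at line 17.
Core observation: The earliest visible damage is log position 7 — 'stage result 18' rather than the intended 'stage result 2'.
Call chain: main.
First divergence: position 7 — the shown line 'stage result 18' should read 'stage result 2'.
Intended log window:
  5: hit index 0
  6: process_batch: inputs 22 and 4
  7: stage result 2
Execution walk:
  grade_run([11, 1, 7, 2], 11) -> 0  [called from screen_input, line 9]
  screen_input([11, 1, 7, 2], 11) -> 22  [called from clip_value, line 22]
  process_batch(22, 4) -> 18  [called from clip_value, line 24]
  clip_value([11, 1, 7, 2], 11) -> 18  [called from main, line 30]
Log line origins:
  1: logged in main at line 29
  2: logged in clip_value at line 21
  3: logged in screen_input at line 8
  4: logged in grade_run at line 4
  5: logged in screen_input at line 10
  6: logged in process_batch at line 15
  7: logged in main at line 31
A correct fix: line 17: replace `-` with `%`.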